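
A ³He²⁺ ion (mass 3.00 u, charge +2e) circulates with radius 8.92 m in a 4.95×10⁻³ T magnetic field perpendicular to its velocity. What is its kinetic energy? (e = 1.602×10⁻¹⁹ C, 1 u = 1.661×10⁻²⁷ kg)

v = |q|Br/m, then KE = ½mv² = (qBr)²/(2m).
v = (3.204×10⁻¹⁹)(4.95×10⁻³)(8.92)/4.983×10⁻²⁷ ≈ 2.839×10⁶ m/s.
KE = ½(4.983×10⁻²⁷)(2.839×10⁶)² ≈ 2.01×10⁻¹⁴ J = 1.25×10⁵ eV.

KE ≈ 1.25×10⁵ eV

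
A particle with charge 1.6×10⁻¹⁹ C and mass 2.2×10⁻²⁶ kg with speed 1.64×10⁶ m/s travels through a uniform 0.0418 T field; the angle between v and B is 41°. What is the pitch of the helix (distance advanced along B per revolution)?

p ≈ 25.6 m

v∥ = v cosθ = 1.64×10⁶·cos41° ≈ 1.238×10⁶ m/s.
T = 2πm/(|q|B) = 2π(2.2×10⁻²⁶)/((1.6×10⁻¹⁹)(0.0418)) ≈ 2.067×10⁻⁵ s.
pitch = v∥ T = (1.238×10⁶)(2.067×10⁻⁵) ≈ 25.6 m.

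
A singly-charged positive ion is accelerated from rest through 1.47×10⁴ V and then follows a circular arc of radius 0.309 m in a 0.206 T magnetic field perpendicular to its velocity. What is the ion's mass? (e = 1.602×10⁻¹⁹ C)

Combine |q|V = ½mv² and r = mv/(|q|B): eliminate v to get m = qB²r²/(2V).
m = (1.602×10⁻¹⁹)(0.206)²(0.309)²/(2·1.47×10⁴) ≈ 2.21×10⁻²⁶ kg.

m ≈ 2.21×10⁻²⁶ kg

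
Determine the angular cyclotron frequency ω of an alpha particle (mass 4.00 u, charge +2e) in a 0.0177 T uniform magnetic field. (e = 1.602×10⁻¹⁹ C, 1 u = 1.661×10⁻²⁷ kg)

ω ≈ 8.54×10⁵ rad/s

ω = |q|B/m.
ω = (3.204×10⁻¹⁹)(0.0177)/6.644×10⁻²⁷ ≈ 8.54×10⁵ rad/s.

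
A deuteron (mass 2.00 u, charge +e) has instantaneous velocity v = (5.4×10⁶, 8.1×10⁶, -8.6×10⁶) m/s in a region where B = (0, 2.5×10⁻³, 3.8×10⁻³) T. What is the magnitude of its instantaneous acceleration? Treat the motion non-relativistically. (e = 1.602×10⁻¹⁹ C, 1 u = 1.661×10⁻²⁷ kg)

|a| ≈ 2.79×10¹² m/s²

v×B = (5.23×10⁴, -2.05×10⁴, 1.35×10⁴) N/C.
F = q v×B = (1.602×10⁻¹⁹ C)·(5.23×10⁴, -2.05×10⁴, 1.35×10⁴) = (8.38×10⁻¹⁵, -3.29×10⁻¹⁵, 2.16×10⁻¹⁵) N.
|a| = |F|/m = 9.254×10⁻¹⁵/3.322×10⁻²⁷ ≈ 2.79×10¹² m/s².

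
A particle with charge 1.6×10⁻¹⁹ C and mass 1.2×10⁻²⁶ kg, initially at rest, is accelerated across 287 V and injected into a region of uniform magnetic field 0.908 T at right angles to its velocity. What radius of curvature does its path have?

r ≈ 7.23×10⁻³ m

Acceleration: |q|V = ½mv² ⇒ v = √(2|q|V/m) = √(2·1.6×10⁻¹⁹·287/1.2×10⁻²⁶) ≈ 8.748×10⁴ m/s.
In the field: r = mv/(|q|B) = (1.2×10⁻²⁶)(8.748×10⁴)/((1.6×10⁻¹⁹)(0.908)) ≈ 7.23×10⁻³ m.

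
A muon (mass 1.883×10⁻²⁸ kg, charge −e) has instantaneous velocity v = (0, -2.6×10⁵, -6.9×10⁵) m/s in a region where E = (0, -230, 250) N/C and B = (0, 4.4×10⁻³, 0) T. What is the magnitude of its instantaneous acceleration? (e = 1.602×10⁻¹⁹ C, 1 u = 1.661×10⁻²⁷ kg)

v×B = (3040, 0, 0) N/C.
E + v×B = (3040, -230, 250) N/C.
F = q(E + v×B) = (−1.602×10⁻¹⁹ C)·(3040, -230, 250) = (-4.86×10⁻¹⁶, 3.68×10⁻¹⁷, -4.00×10⁻¹⁷) N.
|a| = |F|/m = 4.894×10⁻¹⁶/1.883×10⁻²⁸ ≈ 2.60×10¹² m/s².

|a| ≈ 2.60×10¹² m/s²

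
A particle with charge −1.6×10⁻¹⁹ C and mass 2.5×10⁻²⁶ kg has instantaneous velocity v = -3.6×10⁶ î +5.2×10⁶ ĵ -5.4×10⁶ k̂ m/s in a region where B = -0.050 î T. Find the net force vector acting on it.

v×B = (0, 2.70×10⁵, 2.60×10⁵) N/C.
F = q v×B = (−1.6×10⁻¹⁹ C)·(0, 2.70×10⁵, 2.60×10⁵) = (0, -4.32×10⁻¹⁴, -4.16×10⁻¹⁴) N.

F ≈ (0, -4.32×10⁻¹⁴, -4.16×10⁻¹⁴) N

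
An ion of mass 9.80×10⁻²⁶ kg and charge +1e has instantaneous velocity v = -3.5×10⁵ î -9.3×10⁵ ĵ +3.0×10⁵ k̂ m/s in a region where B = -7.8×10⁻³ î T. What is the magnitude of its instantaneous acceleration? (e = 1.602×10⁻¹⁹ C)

v×B = (0, -2340, -7250) N/C.
F = q v×B = (1.602×10⁻¹⁹ C)·(0, -2340, -7250) = (0, -3.75×10⁻¹⁶, -1.16×10⁻¹⁵) N.
|a| = |F|/m = 1.221×10⁻¹⁵/9.80×10⁻²⁶ ≈ 1.25×10¹⁰ m/s².

|a| ≈ 1.25×10¹⁰ m/s²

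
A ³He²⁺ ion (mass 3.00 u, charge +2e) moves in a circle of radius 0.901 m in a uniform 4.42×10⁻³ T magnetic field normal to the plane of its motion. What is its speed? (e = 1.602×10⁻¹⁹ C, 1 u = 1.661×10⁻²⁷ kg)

From |q|vB = mv²/r, v = |q|Br/m.
v = (3.204×10⁻¹⁹)(4.42×10⁻³)(0.901)/4.983×10⁻²⁷ ≈ 2.56×10⁵ m/s.

v ≈ 2.56×10⁵ m/s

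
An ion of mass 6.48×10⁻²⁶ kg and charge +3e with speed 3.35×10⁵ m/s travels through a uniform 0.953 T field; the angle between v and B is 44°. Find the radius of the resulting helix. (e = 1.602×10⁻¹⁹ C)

v⊥ = v sinθ = 3.35×10⁵·sin44° ≈ 2.327×10⁵ m/s.
r = m v⊥/(|q|B) = (6.48×10⁻²⁶)(2.327×10⁵)/((4.806×10⁻¹⁹)(0.953)) ≈ 0.0329 m.

r ≈ 0.0329 m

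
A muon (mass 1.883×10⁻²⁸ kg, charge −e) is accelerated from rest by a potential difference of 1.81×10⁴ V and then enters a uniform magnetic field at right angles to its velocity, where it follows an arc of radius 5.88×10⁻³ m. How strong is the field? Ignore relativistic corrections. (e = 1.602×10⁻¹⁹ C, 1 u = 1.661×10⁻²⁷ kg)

B ≈ 1.11 T

v = √(2|q|V/m) = √(2·1.602×10⁻¹⁹·1.81×10⁴/1.883×10⁻²⁸) ≈ 5.550×10⁶ m/s.
B = mv/(|q|r) = (1.883×10⁻²⁸)(5.550×10⁶)/((1.602×10⁻¹⁹)(5.88×10⁻³)) ≈ 1.11 T.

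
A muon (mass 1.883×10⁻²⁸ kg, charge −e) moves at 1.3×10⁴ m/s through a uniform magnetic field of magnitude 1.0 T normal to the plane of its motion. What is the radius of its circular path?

The magnetic force provides the centripetal force: |q|vB = mv²/r.
r = mv/(|q|B) = (1.883×10⁻²⁸)(1.3×10⁴)/((1.602×10⁻¹⁹)(1.0)) ≈ 1.5×10⁻⁵ m.

r ≈ 1.5×10⁻⁵ m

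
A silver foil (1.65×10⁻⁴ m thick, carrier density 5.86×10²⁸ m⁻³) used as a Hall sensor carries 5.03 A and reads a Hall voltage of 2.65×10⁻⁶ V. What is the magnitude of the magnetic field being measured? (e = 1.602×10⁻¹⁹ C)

B ≈ 0.816 T

From V_H = IB/(n e t), B = V_H n e t / I.
B = (2.65×10⁻⁶)(5.86×10²⁸)(1.602×10⁻¹⁹)(1.65×10⁻⁴)/5.03 ≈ 0.816 T.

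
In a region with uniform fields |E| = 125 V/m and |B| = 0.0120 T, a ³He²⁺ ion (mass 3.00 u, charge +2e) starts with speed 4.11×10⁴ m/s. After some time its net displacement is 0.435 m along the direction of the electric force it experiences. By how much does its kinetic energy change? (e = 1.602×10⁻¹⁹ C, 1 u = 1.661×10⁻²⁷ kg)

ΔKE ≈ 1.74×10⁻¹⁷ J

The magnetic force is always ⟂ v and does no work; only the electric force changes KE.
ΔKE = F_E · d = |q|E d = (3.204×10⁻¹⁹)(125)(0.435) ≈ 1.74×10⁻¹⁷ J.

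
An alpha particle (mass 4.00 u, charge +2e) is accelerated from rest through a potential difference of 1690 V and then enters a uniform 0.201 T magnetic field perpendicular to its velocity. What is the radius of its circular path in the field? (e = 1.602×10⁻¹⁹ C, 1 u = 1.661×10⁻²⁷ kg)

r ≈ 0.0417 m

Acceleration: |q|V = ½mv² ⇒ v = √(2|q|V/m) = √(2·3.204×10⁻¹⁹·1690/6.644×10⁻²⁷) ≈ 4.037×10⁵ m/s.
In the field: r = mv/(|q|B) = (6.644×10⁻²⁷)(4.037×10⁵)/((3.204×10⁻¹⁹)(0.201)) ≈ 0.0417 m.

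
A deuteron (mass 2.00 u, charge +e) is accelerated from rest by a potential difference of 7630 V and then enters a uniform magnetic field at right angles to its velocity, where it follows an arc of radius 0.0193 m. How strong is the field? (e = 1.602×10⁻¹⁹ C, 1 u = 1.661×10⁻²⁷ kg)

v = √(2|q|V/m) = √(2·1.602×10⁻¹⁹·7630/3.322×10⁻²⁷) ≈ 8.578×10⁵ m/s.
B = mv/(|q|r) = (3.322×10⁻²⁷)(8.578×10⁵)/((1.602×10⁻¹⁹)(0.0193)) ≈ 0.922 T.

B ≈ 0.922 T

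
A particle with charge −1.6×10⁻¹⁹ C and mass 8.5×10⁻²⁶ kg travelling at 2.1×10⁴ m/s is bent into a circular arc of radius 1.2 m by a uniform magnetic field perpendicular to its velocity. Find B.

B ≈ 9.3×10⁻³ T

From |q|vB = mv²/r, B = mv/(|q|r).
B = (8.5×10⁻²⁶)(2.1×10⁴)/((1.6×10⁻¹⁹)(1.2)) ≈ 9.3×10⁻³ T.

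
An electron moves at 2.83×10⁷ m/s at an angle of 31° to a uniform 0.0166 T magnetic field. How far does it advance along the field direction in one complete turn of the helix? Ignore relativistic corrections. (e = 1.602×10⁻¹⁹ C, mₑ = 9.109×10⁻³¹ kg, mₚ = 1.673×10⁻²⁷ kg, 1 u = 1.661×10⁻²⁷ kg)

p ≈ 0.0522 m

v∥ = v cosθ = 2.83×10⁷·cos31° ≈ 2.426×10⁷ m/s.
T = 2πm/(|q|B) = 2π(9.109×10⁻³¹)/((1.602×10⁻¹⁹)(0.0166)) ≈ 2.152×10⁻⁹ s.
pitch = v∥ T = (2.426×10⁷)(2.152×10⁻⁹) ≈ 0.0522 m.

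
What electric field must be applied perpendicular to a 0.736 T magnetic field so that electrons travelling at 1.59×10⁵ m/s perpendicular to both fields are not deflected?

For straight-line motion qE = qvB, so E = vB.
E = 1.59×10⁵ × 0.736 = 1.17×10⁵ V/m.

E = 1.17×10⁵ V/m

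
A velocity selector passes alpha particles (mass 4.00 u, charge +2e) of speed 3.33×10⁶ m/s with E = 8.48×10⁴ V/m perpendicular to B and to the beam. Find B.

Balance of forces in the selector: qE = qvB ⇒ B = E/v.
B = 8.48×10⁴/3.33×10⁶ = 0.0255 T.

B = 0.0255 T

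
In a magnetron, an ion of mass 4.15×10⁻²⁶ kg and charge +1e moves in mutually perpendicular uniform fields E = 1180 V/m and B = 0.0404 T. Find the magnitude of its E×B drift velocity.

The steady drift has the magnetic force balancing the electric force, so v_d = E/B.
v_d = 1180/0.0404 = 2.92×10⁴ m/s.

v_d ≈ 2.92×10⁴ m/s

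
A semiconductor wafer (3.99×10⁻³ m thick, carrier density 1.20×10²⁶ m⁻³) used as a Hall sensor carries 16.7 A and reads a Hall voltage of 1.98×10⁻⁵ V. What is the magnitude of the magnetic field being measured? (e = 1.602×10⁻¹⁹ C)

From V_H = IB/(n e t), B = V_H n e t / I.
B = (1.98×10⁻⁵)(1.20×10²⁶)(1.602×10⁻¹⁹)(3.99×10⁻³)/16.7 ≈ 0.0909 T.

B ≈ 0.0909 T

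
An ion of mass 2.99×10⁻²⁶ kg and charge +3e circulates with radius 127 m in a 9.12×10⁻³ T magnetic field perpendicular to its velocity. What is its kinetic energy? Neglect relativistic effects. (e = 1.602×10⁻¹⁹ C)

KE ≈ 3.23×10⁷ eV

v = |q|Br/m, then KE = ½mv² = (qBr)²/(2m).
v = (4.806×10⁻¹⁹)(9.12×10⁻³)(127)/2.99×10⁻²⁶ ≈ 1.862×10⁷ m/s.
KE = ½(2.99×10⁻²⁶)(1.862×10⁷)² ≈ 5.18×10⁻¹² J = 3.23×10⁷ eV.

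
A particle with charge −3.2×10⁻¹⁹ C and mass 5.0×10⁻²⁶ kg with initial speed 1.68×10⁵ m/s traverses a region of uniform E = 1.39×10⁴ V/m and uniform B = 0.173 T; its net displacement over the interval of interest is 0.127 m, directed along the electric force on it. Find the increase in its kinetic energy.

The magnetic force is always ⟂ v and does no work; only the electric force changes KE.
ΔKE = F_E · d = |q|E d = (3.2×10⁻¹⁹)(1.39×10⁴)(0.127) ≈ 5.65×10⁻¹⁶ J.

ΔKE ≈ 5.65×10⁻¹⁶ J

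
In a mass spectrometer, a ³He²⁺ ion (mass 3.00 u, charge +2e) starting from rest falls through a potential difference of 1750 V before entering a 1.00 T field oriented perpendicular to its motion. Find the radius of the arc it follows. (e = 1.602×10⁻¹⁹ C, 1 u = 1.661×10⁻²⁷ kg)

Acceleration: |q|V = ½mv² ⇒ v = √(2|q|V/m) = √(2·3.204×10⁻¹⁹·1750/4.983×10⁻²⁷) ≈ 4.744×10⁵ m/s.
In the field: r = mv/(|q|B) = (4.983×10⁻²⁷)(4.744×10⁵)/((3.204×10⁻¹⁹)(1.00)) ≈ 7.38×10⁻³ m.

r ≈ 7.38×10⁻³ m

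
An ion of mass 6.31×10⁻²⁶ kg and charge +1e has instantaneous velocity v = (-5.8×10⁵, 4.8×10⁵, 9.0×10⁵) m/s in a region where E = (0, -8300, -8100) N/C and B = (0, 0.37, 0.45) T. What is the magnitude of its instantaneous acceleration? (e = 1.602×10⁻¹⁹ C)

|a| ≈ 9.05×10¹¹ m/s²

v×B = (-1.17×10⁵, 2.61×10⁵, -2.15×10⁵) N/C.
E + v×B = (-1.17×10⁵, 2.53×10⁵, -2.23×10⁵) N/C.
F = q(E + v×B) = (1.602×10⁻¹⁹ C)·(-1.17×10⁵, 2.53×10⁵, -2.23×10⁵) = (-1.87×10⁻¹⁴, 4.05×10⁻¹⁴, -3.57×10⁻¹⁴) N.
|a| = |F|/m = 5.712×10⁻¹⁴/6.31×10⁻²⁶ ≈ 9.05×10¹¹ m/s².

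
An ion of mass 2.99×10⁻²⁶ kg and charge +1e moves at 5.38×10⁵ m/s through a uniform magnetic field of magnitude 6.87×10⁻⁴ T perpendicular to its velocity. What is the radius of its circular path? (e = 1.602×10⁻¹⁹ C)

r ≈ 146 m

The magnetic force provides the centripetal force: |q|vB = mv²/r.
r = mv/(|q|B) = (2.99×10⁻²⁶)(5.38×10⁵)/((1.602×10⁻¹⁹)(6.87×10⁻⁴)) ≈ 146 m.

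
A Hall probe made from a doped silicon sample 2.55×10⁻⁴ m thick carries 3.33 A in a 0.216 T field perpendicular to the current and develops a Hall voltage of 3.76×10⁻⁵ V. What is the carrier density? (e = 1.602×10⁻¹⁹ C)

n ≈ 4.68×10²⁶ m⁻³

From V_H = IB/(n e t), n = IB/(V_H e t).
n = (3.33)(0.216)/((3.76×10⁻⁵)(1.602×10⁻¹⁹)(2.55×10⁻⁴)) ≈ 4.68×10²⁶ m⁻³.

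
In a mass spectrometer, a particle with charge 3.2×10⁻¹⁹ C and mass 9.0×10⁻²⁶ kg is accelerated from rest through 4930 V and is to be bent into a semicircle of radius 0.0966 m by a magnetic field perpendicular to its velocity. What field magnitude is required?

B ≈ 0.545 T

v = √(2|q|V/m) = √(2·3.2×10⁻¹⁹·4930/9.0×10⁻²⁶) ≈ 1.872×10⁵ m/s.
B = mv/(|q|r) = (9.0×10⁻²⁶)(1.872×10⁵)/((3.2×10⁻¹⁹)(0.0966)) ≈ 0.545 T.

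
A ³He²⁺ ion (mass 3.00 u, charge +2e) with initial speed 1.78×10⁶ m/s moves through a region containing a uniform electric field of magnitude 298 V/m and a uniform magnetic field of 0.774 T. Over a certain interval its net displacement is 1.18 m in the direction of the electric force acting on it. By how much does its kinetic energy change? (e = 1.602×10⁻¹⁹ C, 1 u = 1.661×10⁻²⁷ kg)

The magnetic force is always ⟂ v and does no work; only the electric force changes KE.
ΔKE = F_E · d = |q|E d = (3.204×10⁻¹⁹)(298)(1.18) ≈ 1.13×10⁻¹⁶ J.

ΔKE ≈ 1.13×10⁻¹⁶ J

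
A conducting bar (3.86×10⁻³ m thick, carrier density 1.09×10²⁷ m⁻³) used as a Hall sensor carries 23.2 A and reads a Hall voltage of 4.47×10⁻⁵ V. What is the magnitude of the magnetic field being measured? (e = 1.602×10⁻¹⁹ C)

From V_H = IB/(n e t), B = V_H n e t / I.
B = (4.47×10⁻⁵)(1.09×10²⁷)(1.602×10⁻¹⁹)(3.86×10⁻³)/23.2 ≈ 1.30 T.

B ≈ 1.30 T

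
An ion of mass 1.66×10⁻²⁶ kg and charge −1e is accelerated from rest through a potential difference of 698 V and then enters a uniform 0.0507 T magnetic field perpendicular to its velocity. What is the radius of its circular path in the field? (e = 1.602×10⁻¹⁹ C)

Acceleration: |q|V = ½mv² ⇒ v = √(2|q|V/m) = √(2·1.602×10⁻¹⁹·698/1.66×10⁻²⁶) ≈ 1.161×10⁵ m/s.
In the field: r = mv/(|q|B) = (1.66×10⁻²⁶)(1.161×10⁵)/((1.602×10⁻¹⁹)(0.0507)) ≈ 0.237 m.

r ≈ 0.237 m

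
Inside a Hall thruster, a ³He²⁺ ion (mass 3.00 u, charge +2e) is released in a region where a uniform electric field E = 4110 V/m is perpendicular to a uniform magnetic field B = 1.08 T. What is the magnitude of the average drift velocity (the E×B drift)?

v_d ≈ 3810 m/s

The steady drift has the magnetic force balancing the electric force, so v_d = E/B.
v_d = 4110/1.08 = 3810 m/s.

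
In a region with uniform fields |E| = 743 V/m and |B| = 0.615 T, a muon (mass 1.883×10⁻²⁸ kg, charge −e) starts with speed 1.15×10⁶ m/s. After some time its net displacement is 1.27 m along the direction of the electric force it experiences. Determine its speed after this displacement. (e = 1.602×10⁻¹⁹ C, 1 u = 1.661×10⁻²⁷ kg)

B does no work; ΔKE = |q|E d.
½mv_f² = ½mv₀² + |q|Ed = ½(1.883×10⁻²⁸)(1.15×10⁶)² + (1.602×10⁻¹⁹)(743)(1.27) ≈ 1.245×10⁻¹⁶ J + 1.512×10⁻¹⁶ J ≈ 2.757×10⁻¹⁶ J.
v_f = √(2·2.757×10⁻¹⁶/1.883×10⁻²⁸) ≈ 1.71×10⁶ m/s.

v_f ≈ 1.71×10⁶ m/s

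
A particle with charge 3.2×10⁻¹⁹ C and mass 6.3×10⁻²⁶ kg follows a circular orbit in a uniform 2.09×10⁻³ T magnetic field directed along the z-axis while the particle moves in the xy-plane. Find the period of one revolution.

The cyclotron period depends only on m, q, B: T = 2πm/(|q|B).
T = 2π(6.3×10⁻²⁶)/((3.2×10⁻¹⁹)(2.09×10⁻³)) ≈ 5.92×10⁻⁴ s.

T ≈ 5.92×10⁻⁴ s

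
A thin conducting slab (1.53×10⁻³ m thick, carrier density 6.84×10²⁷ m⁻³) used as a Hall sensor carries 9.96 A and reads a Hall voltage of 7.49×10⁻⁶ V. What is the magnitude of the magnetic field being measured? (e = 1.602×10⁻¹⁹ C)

From V_H = IB/(n e t), B = V_H n e t / I.
B = (7.49×10⁻⁶)(6.84×10²⁷)(1.602×10⁻¹⁹)(1.53×10⁻³)/9.96 ≈ 1.26 T.

B ≈ 1.26 T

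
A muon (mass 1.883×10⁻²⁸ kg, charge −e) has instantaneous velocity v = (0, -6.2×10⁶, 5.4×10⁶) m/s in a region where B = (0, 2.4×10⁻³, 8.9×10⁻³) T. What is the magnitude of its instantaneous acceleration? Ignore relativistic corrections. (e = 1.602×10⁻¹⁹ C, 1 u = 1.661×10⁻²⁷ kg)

v×B = (-6.81×10⁴, 0, 0) N/C.
F = q v×B = (−1.602×10⁻¹⁹ C)·(-6.81×10⁴, 0, 0) = (1.09×10⁻¹⁴, 0, 0) N.
|a| = |F|/m = 1.092×10⁻¹⁴/1.883×10⁻²⁸ ≈ 5.80×10¹³ m/s².

|a| ≈ 5.80×10¹³ m/s²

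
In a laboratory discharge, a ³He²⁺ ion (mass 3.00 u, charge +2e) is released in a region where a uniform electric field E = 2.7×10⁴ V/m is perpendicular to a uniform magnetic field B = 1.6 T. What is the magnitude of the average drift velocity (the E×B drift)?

v_d ≈ 1.7×10⁴ m/s

The E×B drift speed is v_d = E/B.
v_d = 2.7×10⁴/1.6 = 1.7×10⁴ m/s.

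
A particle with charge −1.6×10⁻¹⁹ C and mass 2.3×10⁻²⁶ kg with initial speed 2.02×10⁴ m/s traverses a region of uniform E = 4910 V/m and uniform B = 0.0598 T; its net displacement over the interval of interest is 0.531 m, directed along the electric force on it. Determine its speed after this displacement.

v_f ≈ 1.92×10⁵ m/s

B does no work; ΔKE = |q|E d.
½mv_f² = ½mv₀² + |q|Ed = ½(2.3×10⁻²⁶)(2.02×10⁴)² + (1.6×10⁻¹⁹)(4910)(0.531) ≈ 4.692×10⁻¹⁸ J + 4.172×10⁻¹⁶ J ≈ 4.218×10⁻¹⁶ J.
v_f = √(2·4.218×10⁻¹⁶/2.3×10⁻²⁶) ≈ 1.92×10⁵ m/s.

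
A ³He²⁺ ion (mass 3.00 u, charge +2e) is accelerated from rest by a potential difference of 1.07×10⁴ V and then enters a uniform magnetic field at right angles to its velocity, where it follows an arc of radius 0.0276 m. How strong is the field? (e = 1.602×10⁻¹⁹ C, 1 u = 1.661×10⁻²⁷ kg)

v = √(2|q|V/m) = √(2·3.204×10⁻¹⁹·1.07×10⁴/4.983×10⁻²⁷) ≈ 1.173×10⁶ m/s.
B = mv/(|q|r) = (4.983×10⁻²⁷)(1.173×10⁶)/((3.204×10⁻¹⁹)(0.0276)) ≈ 0.661 T.

B ≈ 0.661 T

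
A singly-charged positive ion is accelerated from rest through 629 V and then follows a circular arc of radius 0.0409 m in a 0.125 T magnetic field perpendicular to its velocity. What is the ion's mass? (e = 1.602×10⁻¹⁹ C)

Combine |q|V = ½mv² and r = mv/(|q|B): eliminate v to get m = qB²r²/(2V).
m = (1.602×10⁻¹⁹)(0.125)²(0.0409)²/(2·629) ≈ 3.33×10⁻²⁷ kg.

m ≈ 3.33×10⁻²⁷ kg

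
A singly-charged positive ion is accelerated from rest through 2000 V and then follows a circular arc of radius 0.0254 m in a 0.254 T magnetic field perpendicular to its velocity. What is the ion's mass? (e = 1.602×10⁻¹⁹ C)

Combine |q|V = ½mv² and r = mv/(|q|B): eliminate v to get m = qB²r²/(2V).
m = (1.602×10⁻¹⁹)(0.254)²(0.0254)²/(2·2000) ≈ 1.67×10⁻²⁷ kg.

m ≈ 1.67×10⁻²⁷ kg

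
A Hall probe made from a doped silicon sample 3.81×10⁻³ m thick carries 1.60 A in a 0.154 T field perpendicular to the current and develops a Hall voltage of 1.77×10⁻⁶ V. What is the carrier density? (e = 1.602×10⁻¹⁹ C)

n ≈ 2.28×10²⁶ m⁻³

From V_H = IB/(n e t), n = IB/(V_H e t).
n = (1.60)(0.154)/((1.77×10⁻⁶)(1.602×10⁻¹⁹)(3.81×10⁻³)) ≈ 2.28×10²⁶ m⁻³.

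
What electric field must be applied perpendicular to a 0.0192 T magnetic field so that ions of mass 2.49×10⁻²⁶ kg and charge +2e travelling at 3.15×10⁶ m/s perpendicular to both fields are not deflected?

For straight-line motion qE = qvB, so E = vB.
E = 3.15×10⁶ × 0.0192 = 6.05×10⁴ V/m.

E = 6.05×10⁴ V/m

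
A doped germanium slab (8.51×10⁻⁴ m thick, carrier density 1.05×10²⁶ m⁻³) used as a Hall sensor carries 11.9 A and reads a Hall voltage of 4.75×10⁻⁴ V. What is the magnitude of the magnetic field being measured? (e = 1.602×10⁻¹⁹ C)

B ≈ 0.571 T

From V_H = IB/(n e t), B = V_H n e t / I.
B = (4.75×10⁻⁴)(1.05×10²⁶)(1.602×10⁻¹⁹)(8.51×10⁻⁴)/11.9 ≈ 0.571 T.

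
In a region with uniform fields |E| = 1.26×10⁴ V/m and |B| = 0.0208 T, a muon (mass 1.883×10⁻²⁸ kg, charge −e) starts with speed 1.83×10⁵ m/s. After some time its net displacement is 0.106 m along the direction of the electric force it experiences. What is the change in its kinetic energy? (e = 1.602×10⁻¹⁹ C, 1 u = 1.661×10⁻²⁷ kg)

The magnetic force is always ⟂ v and does no work; only the electric force changes KE.
ΔKE = F_E · d = |q|E d = (1.602×10⁻¹⁹)(1.26×10⁴)(0.106) ≈ 2.14×10⁻¹⁶ J.

ΔKE ≈ 2.14×10⁻¹⁶ J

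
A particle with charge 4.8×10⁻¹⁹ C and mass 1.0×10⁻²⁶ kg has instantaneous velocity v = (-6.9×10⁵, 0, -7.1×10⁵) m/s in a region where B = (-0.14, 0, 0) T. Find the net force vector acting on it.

F ≈ (0, 4.77×10⁻¹⁴, 0) N

v×B = (0, 9.94×10⁴, 0) N/C.
F = q v×B = (4.8×10⁻¹⁹ C)·(0, 9.94×10⁴, 0) = (0, 4.77×10⁻¹⁴, 0) N.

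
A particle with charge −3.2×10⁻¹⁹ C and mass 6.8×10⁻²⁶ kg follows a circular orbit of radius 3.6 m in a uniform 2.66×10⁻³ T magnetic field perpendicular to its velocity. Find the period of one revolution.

The cyclotron period depends only on m, q, B: T = 2πm/(|q|B).
T = 2π(6.8×10⁻²⁶)/((3.2×10⁻¹⁹)(2.66×10⁻³)) ≈ 5.02×10⁻⁴ s.

T ≈ 5.02×10⁻⁴ s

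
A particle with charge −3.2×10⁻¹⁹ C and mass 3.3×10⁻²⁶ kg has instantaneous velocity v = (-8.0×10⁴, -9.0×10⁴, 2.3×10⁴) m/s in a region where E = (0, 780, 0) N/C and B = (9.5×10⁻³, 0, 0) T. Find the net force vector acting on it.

F ≈ (0, -3.20×10⁻¹⁶, -2.74×10⁻¹⁶) N

v×B = (0, 218, 855) N/C.
E + v×B = (0, 998, 855) N/C.
F = q(E + v×B) = (−3.2×10⁻¹⁹ C)·(0, 998, 855) = (0, -3.20×10⁻¹⁶, -2.74×10⁻¹⁶) N.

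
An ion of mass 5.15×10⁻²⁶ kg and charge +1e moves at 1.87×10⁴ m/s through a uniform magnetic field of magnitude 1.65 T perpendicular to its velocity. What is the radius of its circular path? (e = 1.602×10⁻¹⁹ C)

The magnetic force provides the centripetal force: |q|vB = mv²/r.
r = mv/(|q|B) = (5.15×10⁻²⁶)(1.87×10⁴)/((1.602×10⁻¹⁹)(1.65)) ≈ 3.64×10⁻³ m.

r ≈ 3.64×10⁻³ m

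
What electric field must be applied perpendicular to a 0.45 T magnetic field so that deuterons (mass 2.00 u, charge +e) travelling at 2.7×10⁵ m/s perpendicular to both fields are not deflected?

E = 1.2×10⁵ V/m

For straight-line motion qE = qvB, so E = vB.
E = 2.7×10⁵ × 0.45 = 1.2×10⁵ V/m.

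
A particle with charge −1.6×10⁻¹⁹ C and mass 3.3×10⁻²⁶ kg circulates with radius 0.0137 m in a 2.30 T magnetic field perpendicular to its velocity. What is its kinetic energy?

KE ≈ 2400 eV

v = |q|Br/m, then KE = ½mv² = (qBr)²/(2m).
v = (1.6×10⁻¹⁹)(2.30)(0.0137)/3.3×10⁻²⁶ ≈ 1.528×10⁵ m/s.
KE = ½(3.3×10⁻²⁶)(1.528×10⁵)² ≈ 3.85×10⁻¹⁶ J = 2400 eV.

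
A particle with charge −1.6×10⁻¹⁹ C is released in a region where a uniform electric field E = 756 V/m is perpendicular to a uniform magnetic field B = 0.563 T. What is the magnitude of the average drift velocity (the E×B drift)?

The E×B drift speed is v_d = E/B.
v_d = 756/0.563 = 1340 m/s.

v_d ≈ 1340 m/s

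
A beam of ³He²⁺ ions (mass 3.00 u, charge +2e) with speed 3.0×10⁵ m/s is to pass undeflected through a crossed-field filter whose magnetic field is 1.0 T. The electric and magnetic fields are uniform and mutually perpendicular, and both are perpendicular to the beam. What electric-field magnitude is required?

E = 3.0×10⁵ V/m

For straight-line motion qE = qvB, so E = vB.
E = 3.0×10⁵ × 1.0 = 3.0×10⁵ V/m.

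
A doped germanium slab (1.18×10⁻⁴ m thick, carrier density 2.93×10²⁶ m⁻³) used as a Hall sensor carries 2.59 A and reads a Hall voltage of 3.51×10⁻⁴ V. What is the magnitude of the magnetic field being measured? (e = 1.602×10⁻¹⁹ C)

B ≈ 0.751 T

From V_H = IB/(n e t), B = V_H n e t / I.
B = (3.51×10⁻⁴)(2.93×10²⁶)(1.602×10⁻¹⁹)(1.18×10⁻⁴)/2.59 ≈ 0.751 T.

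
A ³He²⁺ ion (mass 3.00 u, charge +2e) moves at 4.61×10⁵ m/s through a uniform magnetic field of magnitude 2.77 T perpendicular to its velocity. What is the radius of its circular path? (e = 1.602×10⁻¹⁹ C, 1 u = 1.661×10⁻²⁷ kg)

The magnetic force provides the centripetal force: |q|vB = mv²/r.
r = mv/(|q|B) = (4.983×10⁻²⁷)(4.61×10⁵)/((3.204×10⁻¹⁹)(2.77)) ≈ 2.59×10⁻³ m.

r ≈ 2.59×10⁻³ m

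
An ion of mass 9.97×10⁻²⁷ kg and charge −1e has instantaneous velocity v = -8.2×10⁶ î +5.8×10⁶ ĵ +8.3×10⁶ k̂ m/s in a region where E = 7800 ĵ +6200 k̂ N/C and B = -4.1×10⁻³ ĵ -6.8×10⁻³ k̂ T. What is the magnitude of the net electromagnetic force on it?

v×B = (-5410, -5.58×10⁴, 3.36×10⁴) N/C.
E + v×B = (-5410, -4.80×10⁴, 3.98×10⁴) N/C.
F = q(E + v×B) = (−1.602×10⁻¹⁹ C)·(-5410, -4.80×10⁴, 3.98×10⁴) = (8.67×10⁻¹⁶, 7.68×10⁻¹⁵, -6.38×10⁻¹⁵) N.
|F| = 1.00×10⁻¹⁴ N.

|F| ≈ 1.00×10⁻¹⁴ N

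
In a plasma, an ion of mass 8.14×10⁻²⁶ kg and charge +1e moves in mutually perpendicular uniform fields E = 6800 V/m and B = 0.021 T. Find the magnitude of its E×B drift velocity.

In crossed fields the guiding centre drifts at v_d = |E×B|/B² = E/B, independent of charge and mass.
v_d = 6800/0.021 = 3.2×10⁵ m/s.

v_d ≈ 3.2×10⁵ m/s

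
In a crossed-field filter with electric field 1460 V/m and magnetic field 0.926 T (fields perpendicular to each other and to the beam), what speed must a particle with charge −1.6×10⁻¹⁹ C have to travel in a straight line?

Straight-line motion ⇒ electric and magnetic forces cancel, so E = vB.
v = E/B = 1460/0.926 = 1580 m/s.

v = 1580 m/s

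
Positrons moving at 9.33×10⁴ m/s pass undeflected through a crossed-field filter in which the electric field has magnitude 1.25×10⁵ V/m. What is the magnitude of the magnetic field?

B = 1.34 T

Balance of forces in the selector: qE = qvB ⇒ B = E/v.
B = 1.25×10⁵/9.33×10⁴ = 1.34 T.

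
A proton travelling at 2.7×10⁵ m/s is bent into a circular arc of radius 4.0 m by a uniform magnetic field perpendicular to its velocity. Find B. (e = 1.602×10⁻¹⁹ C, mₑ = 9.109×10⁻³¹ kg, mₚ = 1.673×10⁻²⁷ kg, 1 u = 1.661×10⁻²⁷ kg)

B ≈ 7.0×10⁻⁴ T

From |q|vB = mv²/r, B = mv/(|q|r).
B = (1.673×10⁻²⁷)(2.7×10⁵)/((1.602×10⁻¹⁹)(4.0)) ≈ 7.0×10⁻⁴ T.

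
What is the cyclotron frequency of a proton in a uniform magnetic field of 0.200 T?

f = |q|B/(2πm).
f = (1.602×10⁻¹⁹)(0.200)/(2π·1.673×10⁻²⁷) ≈ 3.05×10⁶ Hz.

f ≈ 3.05×10⁶ Hz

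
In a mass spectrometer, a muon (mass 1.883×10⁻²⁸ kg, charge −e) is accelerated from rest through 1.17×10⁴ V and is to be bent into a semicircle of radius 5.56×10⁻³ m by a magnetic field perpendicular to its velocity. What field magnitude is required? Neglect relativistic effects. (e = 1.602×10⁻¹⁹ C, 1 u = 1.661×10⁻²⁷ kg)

v = √(2|q|V/m) = √(2·1.602×10⁻¹⁹·1.17×10⁴/1.883×10⁻²⁸) ≈ 4.462×10⁶ m/s.
B = mv/(|q|r) = (1.883×10⁻²⁸)(4.462×10⁶)/((1.602×10⁻¹⁹)(5.56×10⁻³)) ≈ 0.943 T.

B ≈ 0.943 T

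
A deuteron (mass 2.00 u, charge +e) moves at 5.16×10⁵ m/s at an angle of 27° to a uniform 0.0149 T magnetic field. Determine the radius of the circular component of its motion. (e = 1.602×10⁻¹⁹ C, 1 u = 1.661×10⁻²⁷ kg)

r ≈ 0.326 m

v⊥ = v sinθ = 5.16×10⁵·sin27° ≈ 2.343×10⁵ m/s.
r = m v⊥/(|q|B) = (3.322×10⁻²⁷)(2.343×10⁵)/((1.602×10⁻¹⁹)(0.0149)) ≈ 0.326 m.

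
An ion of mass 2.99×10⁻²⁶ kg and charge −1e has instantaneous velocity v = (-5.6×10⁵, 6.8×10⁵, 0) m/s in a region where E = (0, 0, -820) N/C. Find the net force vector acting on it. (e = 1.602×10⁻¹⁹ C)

Only an electric field acts, so F = qE = (−1.602×10⁻¹⁹ C)·(0, 0, -820) = (0, 0, 1.31×10⁻¹⁶) N.

F ≈ (0, 0, 1.31×10⁻¹⁶) N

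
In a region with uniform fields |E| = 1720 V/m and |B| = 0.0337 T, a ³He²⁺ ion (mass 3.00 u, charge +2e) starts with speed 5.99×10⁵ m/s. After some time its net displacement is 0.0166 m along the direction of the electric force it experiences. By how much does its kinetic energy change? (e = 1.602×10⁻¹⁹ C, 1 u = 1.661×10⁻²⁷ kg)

The magnetic force is always ⟂ v and does no work; only the electric force changes KE.
ΔKE = F_E · d = |q|E d = (3.204×10⁻¹⁹)(1720)(0.0166) ≈ 9.15×10⁻¹⁸ J.

ΔKE ≈ 9.15×10⁻¹⁸ J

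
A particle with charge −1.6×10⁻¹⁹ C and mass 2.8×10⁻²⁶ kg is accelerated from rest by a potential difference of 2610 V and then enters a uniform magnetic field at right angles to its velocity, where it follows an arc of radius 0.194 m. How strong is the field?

B ≈ 0.156 T

v = √(2|q|V/m) = √(2·1.6×10⁻¹⁹·2610/2.8×10⁻²⁶) ≈ 1.727×10⁵ m/s.
B = mv/(|q|r) = (2.8×10⁻²⁶)(1.727×10⁵)/((1.6×10⁻¹⁹)(0.194)) ≈ 0.156 T.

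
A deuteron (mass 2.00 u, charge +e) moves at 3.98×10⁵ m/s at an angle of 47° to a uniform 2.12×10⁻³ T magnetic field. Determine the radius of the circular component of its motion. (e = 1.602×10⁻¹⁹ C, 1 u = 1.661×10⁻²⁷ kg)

v⊥ = v sinθ = 3.98×10⁵·sin47° ≈ 2.911×10⁵ m/s.
r = m v⊥/(|q|B) = (3.322×10⁻²⁷)(2.911×10⁵)/((1.602×10⁻¹⁹)(2.12×10⁻³)) ≈ 2.85 m.

r ≈ 2.85 m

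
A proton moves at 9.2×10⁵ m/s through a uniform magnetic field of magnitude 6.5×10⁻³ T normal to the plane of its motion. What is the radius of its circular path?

The magnetic force provides the centripetal force: |q|vB = mv²/r.
r = mv/(|q|B) = (1.673×10⁻²⁷)(9.2×10⁵)/((1.602×10⁻¹⁹)(6.5×10⁻³)) ≈ 1.5 m.

r ≈ 1.5 m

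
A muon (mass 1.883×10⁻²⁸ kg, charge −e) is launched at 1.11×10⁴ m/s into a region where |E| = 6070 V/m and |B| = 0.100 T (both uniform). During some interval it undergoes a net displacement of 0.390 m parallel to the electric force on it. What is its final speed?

v_f ≈ 2.01×10⁶ m/s

B does no work; ΔKE = |q|E d.
½mv_f² = ½mv₀² + |q|Ed = ½(1.883×10⁻²⁸)(1.11×10⁴)² + (1.602×10⁻¹⁹)(6070)(0.390) ≈ 1.160×10⁻²⁰ J + 3.792×10⁻¹⁶ J ≈ 3.793×10⁻¹⁶ J.
v_f = √(2·3.793×10⁻¹⁶/1.883×10⁻²⁸) ≈ 2.01×10⁶ m/s.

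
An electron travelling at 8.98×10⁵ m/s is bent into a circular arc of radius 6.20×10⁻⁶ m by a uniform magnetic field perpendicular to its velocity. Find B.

From |q|vB = mv²/r, B = mv/(|q|r).
B = (9.109×10⁻³¹)(8.98×10⁵)/((1.602×10⁻¹⁹)(6.20×10⁻⁶)) ≈ 0.824 T.

B ≈ 0.824 T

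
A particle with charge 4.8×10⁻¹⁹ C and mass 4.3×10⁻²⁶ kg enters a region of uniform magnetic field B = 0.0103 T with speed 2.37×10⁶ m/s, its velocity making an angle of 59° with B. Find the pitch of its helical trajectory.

p ≈ 66.7 m

v∥ = v cosθ = 2.37×10⁶·cos59° ≈ 1.221×10⁶ m/s.
T = 2πm/(|q|B) = 2π(4.3×10⁻²⁶)/((4.8×10⁻¹⁹)(0.0103)) ≈ 5.465×10⁻⁵ s.
pitch = v∥ T = (1.221×10⁶)(5.465×10⁻⁵) ≈ 66.7 m.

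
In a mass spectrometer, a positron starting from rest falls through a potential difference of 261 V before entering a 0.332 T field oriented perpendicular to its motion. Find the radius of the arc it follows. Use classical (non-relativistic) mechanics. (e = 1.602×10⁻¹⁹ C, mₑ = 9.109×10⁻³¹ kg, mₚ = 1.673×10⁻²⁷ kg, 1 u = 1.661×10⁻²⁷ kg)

r ≈ 1.64×10⁻⁴ m

Acceleration: |q|V = ½mv² ⇒ v = √(2|q|V/m) = √(2·1.602×10⁻¹⁹·261/9.109×10⁻³¹) ≈ 9.581×10⁶ m/s.
In the field: r = mv/(|q|B) = (9.109×10⁻³¹)(9.581×10⁶)/((1.602×10⁻¹⁹)(0.332)) ≈ 1.64×10⁻⁴ m.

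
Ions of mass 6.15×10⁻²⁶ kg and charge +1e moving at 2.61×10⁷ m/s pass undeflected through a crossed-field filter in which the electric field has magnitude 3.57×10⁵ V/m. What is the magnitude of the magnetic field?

B = 0.0137 T

Balance of forces in the selector: qE = qvB ⇒ B = E/v.
B = 3.57×10⁵/2.61×10⁷ = 0.0137 T.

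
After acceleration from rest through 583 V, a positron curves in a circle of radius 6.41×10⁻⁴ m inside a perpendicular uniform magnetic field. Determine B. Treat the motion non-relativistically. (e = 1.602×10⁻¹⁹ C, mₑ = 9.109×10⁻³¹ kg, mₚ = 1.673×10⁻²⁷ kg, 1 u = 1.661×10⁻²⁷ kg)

v = √(2|q|V/m) = √(2·1.602×10⁻¹⁹·583/9.109×10⁻³¹) ≈ 1.432×10⁷ m/s.
B = mv/(|q|r) = (9.109×10⁻³¹)(1.432×10⁷)/((1.602×10⁻¹⁹)(6.41×10⁻⁴)) ≈ 0.127 T.

B ≈ 0.127 T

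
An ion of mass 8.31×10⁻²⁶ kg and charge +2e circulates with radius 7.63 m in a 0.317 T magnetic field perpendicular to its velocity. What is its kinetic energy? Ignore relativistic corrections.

v = |q|Br/m, then KE = ½mv² = (qBr)²/(2m).
v = (3.204×10⁻¹⁹)(0.317)(7.63)/8.31×10⁻²⁶ ≈ 9.326×10⁶ m/s.
KE = ½(8.31×10⁻²⁶)(9.326×10⁶)² ≈ 3.61×10⁻¹² J = 2.26×10⁷ eV.

KE ≈ 2.26×10⁷ eV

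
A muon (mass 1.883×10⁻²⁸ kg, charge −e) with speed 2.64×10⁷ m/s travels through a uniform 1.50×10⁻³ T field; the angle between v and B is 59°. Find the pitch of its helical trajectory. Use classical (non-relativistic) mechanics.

p ≈ 66.9 m

v∥ = v cosθ = 2.64×10⁷·cos59° ≈ 1.360×10⁷ m/s.
T = 2πm/(|q|B) = 2π(1.883×10⁻²⁸)/((1.602×10⁻¹⁹)(1.50×10⁻³)) ≈ 4.924×10⁻⁶ s.
pitch = v∥ T = (1.360×10⁷)(4.924×10⁻⁶) ≈ 66.9 m.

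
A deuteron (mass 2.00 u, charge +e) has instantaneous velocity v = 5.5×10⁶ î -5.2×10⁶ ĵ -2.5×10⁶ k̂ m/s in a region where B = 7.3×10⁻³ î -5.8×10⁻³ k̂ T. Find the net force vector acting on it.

F ≈ (4.83×10⁻¹⁵, 2.19×10⁻¹⁵, 6.08×10⁻¹⁵) N

v×B = (3.02×10⁴, 1.36×10⁴, 3.80×10⁴) N/C.
F = q v×B = (1.602×10⁻¹⁹ C)·(3.02×10⁴, 1.36×10⁴, 3.80×10⁴) = (4.83×10⁻¹⁵, 2.19×10⁻¹⁵, 6.08×10⁻¹⁵) N.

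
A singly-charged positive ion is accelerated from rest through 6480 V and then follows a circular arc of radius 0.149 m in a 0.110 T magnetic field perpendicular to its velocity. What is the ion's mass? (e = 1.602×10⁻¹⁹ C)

Combine |q|V = ½mv² and r = mv/(|q|B): eliminate v to get m = qB²r²/(2V).
m = (1.602×10⁻¹⁹)(0.110)²(0.149)²/(2·6480) ≈ 3.32×10⁻²⁷ kg.

m ≈ 3.32×10⁻²⁷ kg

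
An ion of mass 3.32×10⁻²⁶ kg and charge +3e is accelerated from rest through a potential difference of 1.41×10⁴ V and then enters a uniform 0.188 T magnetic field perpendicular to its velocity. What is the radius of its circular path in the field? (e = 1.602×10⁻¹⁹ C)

Acceleration: |q|V = ½mv² ⇒ v = √(2|q|V/m) = √(2·4.806×10⁻¹⁹·1.41×10⁴/3.32×10⁻²⁶) ≈ 6.389×10⁵ m/s.
In the field: r = mv/(|q|B) = (3.32×10⁻²⁶)(6.389×10⁵)/((4.806×10⁻¹⁹)(0.188)) ≈ 0.235 m.

r ≈ 0.235 m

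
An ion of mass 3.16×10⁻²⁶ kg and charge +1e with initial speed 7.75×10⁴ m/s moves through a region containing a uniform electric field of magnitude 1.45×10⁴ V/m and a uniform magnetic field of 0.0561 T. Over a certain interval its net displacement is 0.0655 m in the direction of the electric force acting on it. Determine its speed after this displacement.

v_f ≈ 1.25×10⁵ m/s

B does no work; ΔKE = |q|E d.
½mv_f² = ½mv₀² + |q|Ed = ½(3.16×10⁻²⁶)(7.75×10⁴)² + (1.602×10⁻¹⁹)(1.45×10⁴)(0.0655) ≈ 9.490×10⁻¹⁷ J + 1.521×10⁻¹⁶ J ≈ 2.470×10⁻¹⁶ J.
v_f = √(2·2.470×10⁻¹⁶/3.16×10⁻²⁶) ≈ 1.25×10⁵ m/s.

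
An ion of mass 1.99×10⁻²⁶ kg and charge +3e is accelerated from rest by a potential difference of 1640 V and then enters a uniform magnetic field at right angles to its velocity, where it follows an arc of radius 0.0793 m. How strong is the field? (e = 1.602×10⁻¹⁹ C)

B ≈ 0.147 T

v = √(2|q|V/m) = √(2·4.806×10⁻¹⁹·1640/1.99×10⁻²⁶) ≈ 2.815×10⁵ m/s.
B = mv/(|q|r) = (1.99×10⁻²⁶)(2.815×10⁵)/((4.806×10⁻¹⁹)(0.0793)) ≈ 0.147 T.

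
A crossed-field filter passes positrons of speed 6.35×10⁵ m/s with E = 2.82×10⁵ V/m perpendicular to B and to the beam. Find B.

Balance of forces in the selector: qE = qvB ⇒ B = E/v.
B = 2.82×10⁵/6.35×10⁵ = 0.444 T.

B = 0.444 T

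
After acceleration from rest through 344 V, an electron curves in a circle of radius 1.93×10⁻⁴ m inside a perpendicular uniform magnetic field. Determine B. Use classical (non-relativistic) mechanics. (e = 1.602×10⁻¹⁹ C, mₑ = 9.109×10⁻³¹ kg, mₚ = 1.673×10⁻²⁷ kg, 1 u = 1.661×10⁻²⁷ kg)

v = √(2|q|V/m) = √(2·1.602×10⁻¹⁹·344/9.109×10⁻³¹) ≈ 1.100×10⁷ m/s.
B = mv/(|q|r) = (9.109×10⁻³¹)(1.100×10⁷)/((1.602×10⁻¹⁹)(1.93×10⁻⁴)) ≈ 0.324 T.

B ≈ 0.324 T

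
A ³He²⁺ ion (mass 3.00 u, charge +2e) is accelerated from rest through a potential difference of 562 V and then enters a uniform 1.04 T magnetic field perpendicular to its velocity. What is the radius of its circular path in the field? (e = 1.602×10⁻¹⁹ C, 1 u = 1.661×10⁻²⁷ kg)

r ≈ 4.02×10⁻³ m

Acceleration: |q|V = ½mv² ⇒ v = √(2|q|V/m) = √(2·3.204×10⁻¹⁹·562/4.983×10⁻²⁷) ≈ 2.688×10⁵ m/s.
In the field: r = mv/(|q|B) = (4.983×10⁻²⁷)(2.688×10⁵)/((3.204×10⁻¹⁹)(1.04)) ≈ 4.02×10⁻³ m.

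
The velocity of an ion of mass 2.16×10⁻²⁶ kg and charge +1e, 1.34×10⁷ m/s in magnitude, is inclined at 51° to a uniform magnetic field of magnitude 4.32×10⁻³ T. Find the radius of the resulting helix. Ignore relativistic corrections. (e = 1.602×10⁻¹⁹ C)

r ≈ 325 m

v⊥ = v sinθ = 1.34×10⁷·sin51° ≈ 1.041×10⁷ m/s.
r = m v⊥/(|q|B) = (2.16×10⁻²⁶)(1.041×10⁷)/((1.602×10⁻¹⁹)(4.32×10⁻³)) ≈ 325 m.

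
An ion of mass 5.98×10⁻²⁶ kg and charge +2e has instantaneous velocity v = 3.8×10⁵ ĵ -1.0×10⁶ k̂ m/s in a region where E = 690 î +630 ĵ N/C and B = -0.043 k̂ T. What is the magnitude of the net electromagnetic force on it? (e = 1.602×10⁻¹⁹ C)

|F| ≈ 5.02×10⁻¹⁵ N

v×B = (-1.63×10⁴, 0, 0) N/C.
E + v×B = (-1.56×10⁴, 630, 0) N/C.
F = q(E + v×B) = (3.204×10⁻¹⁹ C)·(-1.56×10⁴, 630, 0) = (-5.01×10⁻¹⁵, 2.02×10⁻¹⁶, 0) N.
|F| = 5.02×10⁻¹⁵ N.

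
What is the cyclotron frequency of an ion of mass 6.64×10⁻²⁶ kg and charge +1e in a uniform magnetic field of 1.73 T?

f ≈ 6.64×10⁵ Hz

f = |q|B/(2πm).
f = (1.602×10⁻¹⁹)(1.73)/(2π·6.64×10⁻²⁶) ≈ 6.64×10⁵ Hz.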